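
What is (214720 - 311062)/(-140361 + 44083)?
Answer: 48171/48139 ≈ 1.0007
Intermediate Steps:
(214720 - 311062)/(-140361 + 44083) = -96342/(-96278) = -96342*(-1/96278) = 48171/48139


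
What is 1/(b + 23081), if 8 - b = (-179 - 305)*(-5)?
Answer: 1/20669 ≈ 4.8382e-5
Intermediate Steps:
b = -2412 (b = 8 - (-179 - 305)*(-5) = 8 - (-484)*(-5) = 8 - 1*2420 = 8 - 2420 = -2412)
1/(b + 23081) = 1/(-2412 + 23081) = 1/20669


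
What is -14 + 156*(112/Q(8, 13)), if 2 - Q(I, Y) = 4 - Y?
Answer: 17318/11 ≈ 1574.4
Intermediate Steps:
Q(I, Y) = -2 + Y (Q(I, Y) = 2 - (4 - Y) = 2 + (-4 + Y) = -2 + Y)
-14 + 156*(112/Q(8, 13)) = -14 + 156*(112/(-2 + 13)) = -14 + 156*(112/11) = -14 + 17472/11 = 17318/11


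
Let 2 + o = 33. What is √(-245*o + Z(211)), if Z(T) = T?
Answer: 2*I*√1846 ≈ 85.93*I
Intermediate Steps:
o = 31 (o = -2 + 33 = 31)
√(-245*o + Z(211)) = √(-245*31 + 211) = √(-7595 + 211) = √(-7384) = 2*I*√1846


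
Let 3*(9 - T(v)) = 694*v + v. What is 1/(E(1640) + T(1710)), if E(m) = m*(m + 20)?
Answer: 1/2326259 ≈ 4.2987e-7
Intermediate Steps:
E(m) = m*(20 + m)
T(v) = 9 - 695*v/3 (T(v) = 9 - (694*v + v)/3 = 9 - 695*v/3)
1/(E(1640) + T(1710)) = 1/(1640*(20 + 1640) + (9 - 695/3*1710)) = 1/(1640*1660 + (9 - 396150)) = 1/(2722400 - 396141) = 1/2326259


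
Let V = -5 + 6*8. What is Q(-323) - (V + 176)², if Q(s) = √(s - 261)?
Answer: -47961 + 2*I*√146 ≈ -47961.0 + 24.166*I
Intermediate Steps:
V = 43 (V = -5 + 48 = 43)
Q(s) = √(-261 + s)
Q(-323) - (V + 176)² = √(-261 - 323) - (43 + 176)² = √(-584) - 1*219² = 2*I*√146 - 1*47961 = 2*I*√146 - 47961 = -47961 + 2*I*√146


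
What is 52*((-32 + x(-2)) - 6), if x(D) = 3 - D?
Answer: -1716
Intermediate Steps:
52*((-32 + x(-2)) - 6) = 52*((-32 + (3 - 1*(-2))) - 6) = 52*((-32 + (3 + 2)) - 6) = 52*((-32 + 5) - 6) = 52*(-27 - 6) = 52*(-33) = -1716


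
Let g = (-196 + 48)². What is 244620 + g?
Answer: 266524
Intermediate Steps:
g = 21904 (g = (-148)² = 21904)
244620 + g = 244620 + 21904 = 266524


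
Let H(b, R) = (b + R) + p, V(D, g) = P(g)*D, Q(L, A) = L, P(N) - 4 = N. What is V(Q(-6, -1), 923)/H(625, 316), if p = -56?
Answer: -1854/295 ≈ -6.2847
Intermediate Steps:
P(N) = 4 + N
V(D, g) = D*(4 + g) (V(D, g) = (4 + g)*D = D*(4 + g))
H(b, R) = -56 + R + b (H(b, R) = (b + R) - 56 = (R + b) - 56 = -56 + R + b)
V(Q(-6, -1), 923)/H(625, 316) = (-6*(4 + 923))/(-56 + 316 + 625) = -6*927/885 = -5562*1/885 = -1854/295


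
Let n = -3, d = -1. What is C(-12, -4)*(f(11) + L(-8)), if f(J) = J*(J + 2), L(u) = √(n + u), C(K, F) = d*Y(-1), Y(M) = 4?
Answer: -572 - 4*I*√11 ≈ -572.0 - 13.266*I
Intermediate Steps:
C(K, F) = -4 (C(K, F) = -1*4 = -4)
L(u) = √(-3 + u)
f(J) = J*(2 + J)
C(-12, -4)*(f(11) + L(-8)) = -4*(11*(2 + 11) + √(-3 - 8)) = -4*(11*13 + √(-11)) = -4*(143 + I*√11) = -572 - 4*I*√11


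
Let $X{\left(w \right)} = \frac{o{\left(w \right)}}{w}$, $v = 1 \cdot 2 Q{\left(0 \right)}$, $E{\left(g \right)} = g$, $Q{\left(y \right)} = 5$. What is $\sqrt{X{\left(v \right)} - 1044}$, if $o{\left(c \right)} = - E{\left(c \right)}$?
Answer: $i \sqrt{1045} \approx 32.326 i$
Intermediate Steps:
$o{\left(c \right)} = - c$
$v = 10$ ($v = 1 \cdot 2 \cdot 5 = 2 \cdot 5 = 10$)
$X{\left(w \right)} = -1$ ($X{\left(w \right)} = \frac{\left(-1\right) w}{w} = -1$)
$\sqrt{X{\left(v \right)} - 1044} = \sqrt{-1 - 1044} = \sqrt{-1045} = i \sqrt{1045}$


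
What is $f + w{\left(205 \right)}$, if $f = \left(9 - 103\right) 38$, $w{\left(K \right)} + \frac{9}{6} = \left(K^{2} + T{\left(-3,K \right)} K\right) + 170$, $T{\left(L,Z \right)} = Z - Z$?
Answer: $\frac{77243}{2} \approx 38622.0$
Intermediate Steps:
$T{\left(L,Z \right)} = 0$
$w{\left(K \right)} = \frac{337}{2} + K^{2}$ ($w{\left(K \right)} = - \frac{3}{2} + \left(\left(K^{2} + 0 K\right) + 170\right) = - \frac{3}{2} + \left(\left(K^{2} + 0\right) + 170\right) = - \frac{3}{2} + \left(K^{2} + 170\right) = - \frac{3}{2} + \left(170 + K^{2}\right) = \frac{337}{2} + K^{2}$)
$f = -3572$ ($f = \left(-94\right) 38 = -3572$)
$f + w{\left(205 \right)} = -3572 + \left(\frac{337}{2} + 205^{2}\right) = -3572 + \left(\frac{337}{2} + 42025\right) = -3572 + \frac{84387}{2} = \frac{77243}{2}$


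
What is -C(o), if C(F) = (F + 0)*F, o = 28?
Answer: -784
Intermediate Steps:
C(F) = F² (C(F) = F*F = F²)
-C(o) = -1*28² = -1*784 = -784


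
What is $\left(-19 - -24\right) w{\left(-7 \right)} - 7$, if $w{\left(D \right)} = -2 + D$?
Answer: $-52$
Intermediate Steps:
$\left(-19 - -24\right) w{\left(-7 \right)} - 7 = \left(-19 - -24\right) \left(-2 - 7\right) - 7 = \left(-19 + 24\right) \left(-9\right) - 7 = 5 \left(-9\right) - 7 = -45 - 7 = -52$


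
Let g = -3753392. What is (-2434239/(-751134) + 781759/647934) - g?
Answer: 152226892929937507/40557104763 ≈ 3.7534e+6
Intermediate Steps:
(-2434239/(-751134) + 781759/647934) - g = (-2434239/(-751134) + 781759/647934) - 1*(-3753392) = (-2434239*(-1/751134) + 781759*(1/647934)) + 3753392 = (811413/250378 + 781759/647934) + 3753392 = 180369331411/40557104763 + 3753392 = 152226892929937507/40557104763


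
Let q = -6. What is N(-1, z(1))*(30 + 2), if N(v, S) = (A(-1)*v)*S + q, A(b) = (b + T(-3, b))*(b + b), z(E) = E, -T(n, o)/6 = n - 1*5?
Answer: 2816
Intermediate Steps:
T(n, o) = 30 - 6*n (T(n, o) = -6*(n - 1*5) = -6*(n - 5) = -6*(-5 + n) = 30 - 6*n)
A(b) = 2*b*(48 + b) (A(b) = (b + (30 - 6*(-3)))*(b + b) = (b + (30 + 18))*(2*b) = (b + 48)*(2*b) = (48 + b)*(2*b) = 2*b*(48 + b))
N(v, S) = -6 - 94*S*v (N(v, S) = ((2*(-1)*(48 - 1))*v)*S - 6 = ((2*(-1)*47)*v)*S - 6 = (-94*v)*S - 6 = -94*S*v - 6 = -6 - 94*S*v)
N(-1, z(1))*(30 + 2) = (-6 - 94*1*(-1))*(30 + 2) = (-6 + 94)*32 = 88*32 = 2816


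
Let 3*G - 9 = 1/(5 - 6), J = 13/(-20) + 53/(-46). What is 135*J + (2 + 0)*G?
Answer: -65677/276 ≈ -237.96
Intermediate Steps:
J = -829/460 (J = 13*(-1/20) + 53*(-1/46) = -13/20 - 53/46 = -829/460 ≈ -1.8022)
G = 8/3 (G = 3 + 1/(3*(5 - 6)) = 3 + (⅓)/(-1) = 3 + (⅓)*(-1) = 3 - ⅓ = 8/3 ≈ 2.6667)
135*J + (2 + 0)*G = 135*(-829/460) + (2 + 0)*(8/3) = -22383/92 + 2*(8/3) = -22383/92 + 16/3 = -65677/276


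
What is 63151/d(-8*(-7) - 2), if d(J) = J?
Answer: 63151/54 ≈ 1169.5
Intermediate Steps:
63151/d(-8*(-7) - 2) = 63151/(-8*(-7) - 2) = 63151/(56 - 2) = 63151/54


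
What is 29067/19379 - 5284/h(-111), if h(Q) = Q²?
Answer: 255735871/238768659 ≈ 1.0711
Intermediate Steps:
29067/19379 - 5284/h(-111) = 29067/19379 - 5284/((-111)²) = 29067*(1/19379) - 5284/12321 = 29067/19379 - 5284*1/12321 = 29067/19379 - 5284/12321 = 255735871/238768659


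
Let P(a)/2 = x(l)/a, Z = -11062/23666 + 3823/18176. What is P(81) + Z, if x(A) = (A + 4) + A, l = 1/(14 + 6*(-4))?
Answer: -14221117181/87106026240 ≈ -0.16326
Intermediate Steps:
Z = -55293897/215076608 (Z = -11062*1/23666 + 3823*(1/18176) = -5531/11833 + 3823/18176 = -55293897/215076608 ≈ -0.25709)
l = -⅒ (l = 1/(14 - 24) = 1/(-10) = -⅒ ≈ -0.10000)
x(A) = 4 + 2*A (x(A) = (4 + A) + A = 4 + 2*A)
P(a) = 38/(5*a) (P(a) = 2*((4 + 2*(-⅒))/a) = 2*((4 - ⅕)/a) = 2*(19/(5*a)) = 38/(5*a))
P(81) + Z = (38/5)/81 - 55293897/215076608 = (38/5)*(1/81) - 55293897/215076608 = 38/405 - 55293897/215076608 = -14221117181/87106026240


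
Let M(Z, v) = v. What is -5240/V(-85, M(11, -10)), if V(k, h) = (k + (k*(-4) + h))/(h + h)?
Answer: 20960/49 ≈ 427.75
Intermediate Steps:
V(k, h) = (h - 3*k)/(2*h) (V(k, h) = (k + (-4*k + h))/((2*h)) = (k + (h - 4*k))*(1/(2*h)) = (h - 3*k)*(1/(2*h)) = (h - 3*k)/(2*h))
-5240/V(-85, M(11, -10)) = -5240*(-20/(-10 - 3*(-85))) = -5240*(-20/(-10 + 255)) = -5240/((½)*(-⅒)*245) = -5240/(-49/4) = -5240*(-4/49) = 20960/49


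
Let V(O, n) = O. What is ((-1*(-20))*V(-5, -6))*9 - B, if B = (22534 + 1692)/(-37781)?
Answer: -33978674/37781 ≈ -899.36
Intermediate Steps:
B = -24226/37781 (B = 24226*(-1/37781) = -24226/37781 ≈ -0.64122)
((-1*(-20))*V(-5, -6))*9 - B = (-1*(-20)*(-5))*9 - 1*(-24226/37781) = (20*(-5))*9 + 24226/37781 = -100*9 + 24226/37781 = -900 + 24226/37781 = -33978674/37781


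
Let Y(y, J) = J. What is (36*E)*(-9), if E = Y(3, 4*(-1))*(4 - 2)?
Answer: 2592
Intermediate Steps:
E = -8 (E = (4*(-1))*(4 - 2) = -4*2 = -8)
(36*E)*(-9) = (36*(-8))*(-9) = -288*(-9) = 2592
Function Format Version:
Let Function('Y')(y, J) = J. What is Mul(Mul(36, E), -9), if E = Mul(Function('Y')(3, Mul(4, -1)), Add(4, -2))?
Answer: 2592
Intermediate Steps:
E = -8 (E = Mul(Mul(4, -1), Add(4, -2)) = Mul(-4, 2) = -8)
Mul(Mul(36, E), -9) = Mul(Mul(36, -8), -9) = Mul(-288, -9) = 2592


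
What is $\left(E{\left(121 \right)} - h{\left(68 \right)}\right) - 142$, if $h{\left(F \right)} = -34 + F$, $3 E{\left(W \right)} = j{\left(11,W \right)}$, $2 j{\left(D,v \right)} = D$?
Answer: $- \frac{1045}{6} \approx -174.17$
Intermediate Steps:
$j{\left(D,v \right)} = \frac{D}{2}$
$E{\left(W \right)} = \frac{11}{6}$ ($E{\left(W \right)} = \frac{\frac{1}{2} \cdot 11}{3} = \frac{1}{3} \cdot \frac{11}{2} = \frac{11}{6}$)
$\left(E{\left(121 \right)} - h{\left(68 \right)}\right) - 142 = \left(\frac{11}{6} - \left(-34 + 68\right)\right) - 142 = \left(\frac{11}{6} - 34\right) - 142 = - \frac{193}{6} - 142 = - \frac{1045}{6}$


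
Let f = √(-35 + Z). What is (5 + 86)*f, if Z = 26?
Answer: 273*I ≈ 273.0*I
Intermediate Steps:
f = 3*I (f = √(-35 + 26) = √(-9) = 3*I ≈ 3.0*I)
(5 + 86)*f = (5 + 86)*(3*I) = 91*(3*I) = 273*I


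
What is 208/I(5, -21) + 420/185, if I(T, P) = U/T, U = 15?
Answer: 7948/111 ≈ 71.604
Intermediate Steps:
I(T, P) = 15/T
208/I(5, -21) + 420/185 = 208/((15/5)) + 420/185 = 208/((15*(⅕))) + 420*(1/185) = 208/3 + 84/37 = 7948/111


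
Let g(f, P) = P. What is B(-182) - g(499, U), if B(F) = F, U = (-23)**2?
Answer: -711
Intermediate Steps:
U = 529
B(-182) - g(499, U) = -182 - 1*529 = -182 - 529 = -711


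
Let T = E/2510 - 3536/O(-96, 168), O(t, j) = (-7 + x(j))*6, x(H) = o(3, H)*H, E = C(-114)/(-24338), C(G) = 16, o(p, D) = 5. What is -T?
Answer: 1588298468/2244997965 ≈ 0.70748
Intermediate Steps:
E = -8/12169 (E = 16/(-24338) = 16*(-1/24338) = -8/12169 ≈ -0.00065741)
x(H) = 5*H
O(t, j) = -42 + 30*j (O(t, j) = (-7 + 5*j)*6 = -42 + 30*j)
T = -1588298468/2244997965 (T = -8/12169/2510 - 3536/(-42 + 30*168) = -8/12169*1/2510 - 3536/(-42 + 5040) = -4/15272095 - 3536/4998 = -4/15272095 - 3536*1/4998 = -4/15272095 - 104/147 = -1588298468/2244997965 ≈ -0.70748)
-T = -1*(-1588298468/2244997965) = 1588298468/2244997965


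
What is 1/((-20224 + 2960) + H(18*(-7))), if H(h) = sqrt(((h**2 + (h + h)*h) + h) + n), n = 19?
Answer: -17264/297998175 - sqrt(47521)/297998175 ≈ -5.8665e-5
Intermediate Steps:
H(h) = sqrt(19 + h + 3*h**2) (H(h) = sqrt(((h**2 + (h + h)*h) + h) + 19) = sqrt(((h**2 + (2*h)*h) + h) + 19) = sqrt(((h**2 + 2*h**2) + h) + 19) = sqrt((3*h**2 + h) + 19) = sqrt((h + 3*h**2) + 19) = sqrt(19 + h + 3*h**2))
1/((-20224 + 2960) + H(18*(-7))) = 1/((-20224 + 2960) + sqrt(19 + 18*(-7) + 3*(18*(-7))**2)) = 1/(-17264 + sqrt(19 - 126 + 3*(-126)**2)) = 1/(-17264 + sqrt(19 - 126 + 3*15876)) = 1/(-17264 + sqrt(19 - 126 + 47628)) = 1/(-17264 + sqrt(47521))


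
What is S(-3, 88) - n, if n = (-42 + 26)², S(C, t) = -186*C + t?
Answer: 390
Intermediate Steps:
S(C, t) = t - 186*C
n = 256 (n = (-16)² = 256)
S(-3, 88) - n = (88 - 186*(-3)) - 1*256 = (88 + 558) - 256 = 646 - 256 = 390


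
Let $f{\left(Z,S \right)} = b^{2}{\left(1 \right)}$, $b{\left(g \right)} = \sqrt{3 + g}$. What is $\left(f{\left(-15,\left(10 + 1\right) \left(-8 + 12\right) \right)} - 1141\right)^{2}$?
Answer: $1292769$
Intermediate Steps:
$f{\left(Z,S \right)} = 4$ ($f{\left(Z,S \right)} = \left(\sqrt{3 + 1}\right)^{2} = \left(\sqrt{4}\right)^{2} = 2^{2} = 4$)
$\left(f{\left(-15,\left(10 + 1\right) \left(-8 + 12\right) \right)} - 1141\right)^{2} = \left(4 - 1141\right)^{2} = \left(-1137\right)^{2} = 1292769$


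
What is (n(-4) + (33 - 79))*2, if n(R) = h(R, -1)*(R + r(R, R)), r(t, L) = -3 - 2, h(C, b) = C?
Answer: -20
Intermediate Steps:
r(t, L) = -5
n(R) = R*(-5 + R) (n(R) = R*(R - 5) = R*(-5 + R))
(n(-4) + (33 - 79))*2 = (-4*(-5 - 4) + (33 - 79))*2 = (-4*(-9) - 46)*2 = (36 - 46)*2 = -10*2 = -20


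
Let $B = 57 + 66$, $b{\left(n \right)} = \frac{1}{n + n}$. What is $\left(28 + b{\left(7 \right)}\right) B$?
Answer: $\frac{48339}{14} \approx 3452.8$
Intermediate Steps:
$b{\left(n \right)} = \frac{1}{2 n}$
$B = 123$
$\left(28 + b{\left(7 \right)}\right) B = \left(28 + \frac{1}{2 \cdot 7}\right) 123 = \left(28 + \frac{1}{2} \cdot \frac{1}{7}\right) 123 = \left(28 + \frac{1}{14}\right) 123 = \frac{393}{14} \cdot 123 = \frac{48339}{14}$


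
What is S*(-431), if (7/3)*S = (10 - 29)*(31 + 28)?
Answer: 1449453/7 ≈ 2.0706e+5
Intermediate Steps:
S = -3363/7 (S = 3*((10 - 29)*(31 + 28))/7 = 3*(-19*59)/7 = (3/7)*(-1121) = -3363/7 ≈ -480.43)
S*(-431) = -3363/7*(-431) = 1449453/7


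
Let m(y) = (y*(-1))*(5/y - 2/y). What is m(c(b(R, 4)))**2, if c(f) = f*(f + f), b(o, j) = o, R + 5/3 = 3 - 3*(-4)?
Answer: 9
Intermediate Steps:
R = 40/3 (R = -5/3 + (3 - 3*(-4)) = -5/3 + (3 + 12) = -5/3 + 15 = 40/3 ≈ 13.333)
c(f) = 2*f**2 (c(f) = f*(2*f) = 2*f**2)
m(y) = -3 (m(y) = (-y)*(3/y) = -3)
m(c(b(R, 4)))**2 = (-3)**2 = 9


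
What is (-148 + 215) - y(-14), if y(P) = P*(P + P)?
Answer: -325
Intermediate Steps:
y(P) = 2*P² (y(P) = P*(2*P) = 2*P²)
(-148 + 215) - y(-14) = (-148 + 215) - 2*(-14)² = 67 - 2*196 = 67 - 1*392 = 67 - 392 = -325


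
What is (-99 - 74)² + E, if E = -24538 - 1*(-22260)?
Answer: 27651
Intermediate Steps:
E = -2278 (E = -24538 + 22260 = -2278)
(-99 - 74)² + E = (-99 - 74)² - 2278 = (-173)² - 2278 = 29929 - 2278 = 27651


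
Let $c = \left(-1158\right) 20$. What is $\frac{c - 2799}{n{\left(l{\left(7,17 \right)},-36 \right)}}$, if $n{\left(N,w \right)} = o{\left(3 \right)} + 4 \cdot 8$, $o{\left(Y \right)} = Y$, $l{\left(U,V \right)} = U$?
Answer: $- \frac{25959}{35} \approx -741.69$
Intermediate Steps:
$c = -23160$
$n{\left(N,w \right)} = 35$ ($n{\left(N,w \right)} = 3 + 4 \cdot 8 = 3 + 32 = 35$)
$\frac{c - 2799}{n{\left(l{\left(7,17 \right)},-36 \right)}} = \frac{-23160 - 2799}{35} = \left(-23160 - 2799\right) \frac{1}{35} = \left(-25959\right) \frac{1}{35} = - \frac{25959}{35}$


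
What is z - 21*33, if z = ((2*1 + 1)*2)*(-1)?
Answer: -699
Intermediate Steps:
z = -6 (z = ((2 + 1)*2)*(-1) = (3*2)*(-1) = 6*(-1) = -6)
z - 21*33 = -6 - 21*33 = -6 - 693 = -699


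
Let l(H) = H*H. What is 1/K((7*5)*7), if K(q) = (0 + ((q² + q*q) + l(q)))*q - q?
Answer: 1/44118130 ≈ 2.2666e-8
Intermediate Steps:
l(H) = H²
K(q) = -q + 3*q³ (K(q) = (0 + ((q² + q*q) + q²))*q - q = (0 + ((q² + q²) + q²))*q - q = (0 + (2*q² + q²))*q - q = (0 + 3*q²)*q - q = (3*q²)*q - q = 3*q³ - q = -q + 3*q³)
1/K((7*5)*7) = 1/(-7*5*7 + 3*((7*5)*7)³) = 1/(-35*7 + 3*(35*7)³) = 1/(-1*245 + 3*245³) = 1/(-245 + 3*14706125) = 1/(-245 + 44118375) = 1/44118130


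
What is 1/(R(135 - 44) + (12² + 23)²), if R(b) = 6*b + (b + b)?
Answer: 1/28617 ≈ 3.4944e-5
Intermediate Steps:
R(b) = 8*b (R(b) = 6*b + 2*b = 8*b)
1/(R(135 - 44) + (12² + 23)²) = 1/(8*(135 - 44) + (12² + 23)²) = 1/(8*91 + (144 + 23)²) = 1/(728 + 167²) = 1/(728 + 27889) = 1/28617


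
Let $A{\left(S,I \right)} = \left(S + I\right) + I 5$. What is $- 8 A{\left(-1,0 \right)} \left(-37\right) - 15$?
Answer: $-311$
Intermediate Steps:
$A{\left(S,I \right)} = S + 6 I$ ($A{\left(S,I \right)} = \left(I + S\right) + 5 I = S + 6 I$)
$- 8 A{\left(-1,0 \right)} \left(-37\right) - 15 = - 8 \left(-1 + 6 \cdot 0\right) \left(-37\right) - 15 = - 8 \left(-1 + 0\right) \left(-37\right) - 15 = \left(-8\right) \left(-1\right) \left(-37\right) - 15 = 8 \left(-37\right) - 15 = -296 - 15 = -311$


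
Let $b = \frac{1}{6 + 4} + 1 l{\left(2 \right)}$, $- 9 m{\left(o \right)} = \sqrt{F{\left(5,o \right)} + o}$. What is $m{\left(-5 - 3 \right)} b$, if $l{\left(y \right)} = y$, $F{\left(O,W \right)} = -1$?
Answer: $- \frac{7 i}{10} \approx - 0.7 i$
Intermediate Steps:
$m{\left(o \right)} = - \frac{\sqrt{-1 + o}}{9}$
$b = \frac{21}{10}$ ($b = \frac{1}{6 + 4} + 1 \cdot 2 = \frac{1}{10} + 2 = \frac{21}{10} \approx 2.1$)
$m{\left(-5 - 3 \right)} b = - \frac{\sqrt{-1 - 8}}{9} \cdot \frac{21}{10} = - \frac{\sqrt{-9}}{9} \cdot \frac{21}{10} = - \frac{3 i}{9} \cdot \frac{21}{10} = - \frac{i}{3} \cdot \frac{21}{10} = - \frac{7 i}{10}$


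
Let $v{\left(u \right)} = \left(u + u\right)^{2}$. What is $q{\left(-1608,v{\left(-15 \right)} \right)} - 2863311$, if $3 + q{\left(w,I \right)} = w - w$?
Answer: $-2863314$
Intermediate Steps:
$v{\left(u \right)} = 4 u^{2}$ ($v{\left(u \right)} = \left(2 u\right)^{2} = 4 u^{2}$)
$q{\left(w,I \right)} = -3$ ($q{\left(w,I \right)} = -3 + \left(w - w\right) = -3 + 0 = -3$)
$q{\left(-1608,v{\left(-15 \right)} \right)} - 2863311 = -3 - 2863311 = -2863314$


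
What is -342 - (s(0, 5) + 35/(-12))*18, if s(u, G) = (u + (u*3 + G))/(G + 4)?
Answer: -599/2 ≈ -299.50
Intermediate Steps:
s(u, G) = (G + 4*u)/(4 + G) (s(u, G) = (u + (3*u + G))/(4 + G) = (u + (G + 3*u))/(4 + G) = (G + 4*u)/(4 + G))
-342 - (s(0, 5) + 35/(-12))*18 = -342 - ((5 + 4*0)/(4 + 5) + 35/(-12))*18 = -342 - ((5 + 0)/9 + 35*(-1/12))*18 = -342 - ((⅑)*5 - 35/12)*18 = -342 - (5/9 - 35/12)*18 = -342 - (-85)*18/36 = -342 - 1*(-85/2) = -342 + 85/2 = -599/2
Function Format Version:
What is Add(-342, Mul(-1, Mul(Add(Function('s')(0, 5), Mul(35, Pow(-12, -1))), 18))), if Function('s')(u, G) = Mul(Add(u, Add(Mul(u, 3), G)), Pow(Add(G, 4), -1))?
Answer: Rational(-599, 2) ≈ -299.50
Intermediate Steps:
Function('s')(u, G) = Mul(Pow(Add(4, G), -1), Add(G, Mul(4, u))) (Function('s')(u, G) = Mul(Add(u, Add(Mul(3, u), G)), Pow(Add(4, G), -1)) = Mul(Add(u, Add(G, Mul(3, u))), Pow(Add(4, G), -1)) = Mul(Add(G, Mul(4, u)), Pow(Add(4, G), -1)) = Mul(Pow(Add(4, G), -1), Add(G, Mul(4, u))))
Add(-342, Mul(-1, Mul(Add(Function('s')(0, 5), Mul(35, Pow(-12, -1))), 18))) = Add(-342, Mul(-1, Mul(Add(Mul(Pow(Add(4, 5), -1), Add(5, Mul(4, 0))), Mul(35, Pow(-12, -1))), 18))) = Add(-342, Mul(-1, Mul(Add(Mul(Pow(9, -1), Add(5, 0)), Mul(35, Rational(-1, 12))), 18))) = Add(-342, Mul(-1, Mul(Add(Mul(Rational(1, 9), 5), Rational(-35, 12)), 18))) = Add(-342, Mul(-1, Mul(Add(Rational(5, 9), Rational(-35, 12)), 18))) = Add(-342, Mul(-1, Mul(Rational(-85, 36), 18))) = Add(-342, Mul(-1, Rational(-85, 2))) = Add(-342, Rational(85, 2)) = Rational(-599, 2)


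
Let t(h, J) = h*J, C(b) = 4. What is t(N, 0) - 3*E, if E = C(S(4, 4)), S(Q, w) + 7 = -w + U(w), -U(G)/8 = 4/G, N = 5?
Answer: -12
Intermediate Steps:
U(G) = -32/G
S(Q, w) = -7 - w - 32/w (S(Q, w) = -7 + (-w - 32/w) = -7 - w - 32/w)
t(h, J) = J*h
E = 4
t(N, 0) - 3*E = 0*5 - 3*4 = 0 - 12 = -12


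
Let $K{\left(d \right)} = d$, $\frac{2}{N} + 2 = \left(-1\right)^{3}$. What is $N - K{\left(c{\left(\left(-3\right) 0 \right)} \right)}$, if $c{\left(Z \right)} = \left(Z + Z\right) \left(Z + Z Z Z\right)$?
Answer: $- \frac{2}{3} \approx -0.66667$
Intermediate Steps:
$N = - \frac{2}{3}$ ($N = \frac{2}{-2 + \left(-1\right)^{3}} = \frac{2}{-2 - 1} = \frac{2}{-3} = 2 \left(- \frac{1}{3}\right) = - \frac{2}{3} \approx -0.66667$)
$c{\left(Z \right)} = 2 Z \left(Z + Z^{3}\right)$ ($c{\left(Z \right)} = 2 Z \left(Z + Z^{2} Z\right) = 2 Z \left(Z + Z^{3}\right)$)
$N - K{\left(c{\left(\left(-3\right) 0 \right)} \right)} = - \frac{2}{3} - 2 \left(\left(-3\right) 0\right)^{2} \left(1 + \left(\left(-3\right) 0\right)^{2}\right) = - \frac{2}{3} - 2 \cdot 0^{2} \left(1 + 0^{2}\right) = - \frac{2}{3} - 2 \cdot 0 \left(1 + 0\right) = - \frac{2}{3} - 2 \cdot 0 \cdot 1 = - \frac{2}{3} - 0 = - \frac{2}{3} + 0 = - \frac{2}{3}$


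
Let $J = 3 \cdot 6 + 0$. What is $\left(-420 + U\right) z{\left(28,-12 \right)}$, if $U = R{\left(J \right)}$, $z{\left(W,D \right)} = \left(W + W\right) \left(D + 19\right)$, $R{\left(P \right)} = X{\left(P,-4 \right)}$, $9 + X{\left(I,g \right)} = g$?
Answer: $-169736$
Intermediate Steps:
$X{\left(I,g \right)} = -9 + g$
$J = 18$ ($J = 18 + 0 = 18$)
$R{\left(P \right)} = -13$ ($R{\left(P \right)} = -9 - 4 = -13$)
$z{\left(W,D \right)} = 2 W \left(19 + D\right)$
$U = -13$
$\left(-420 + U\right) z{\left(28,-12 \right)} = \left(-420 - 13\right) 2 \cdot 28 \left(19 - 12\right) = - 433 \cdot 2 \cdot 28 \cdot 7 = \left(-433\right) 392 = -169736$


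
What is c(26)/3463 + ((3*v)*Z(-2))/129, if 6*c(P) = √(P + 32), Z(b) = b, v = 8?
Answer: -16/43 + √58/20778 ≈ -0.37173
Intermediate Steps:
c(P) = √(32 + P)/6 (c(P) = √(P + 32)/6 = √(32 + P)/6)
c(26)/3463 + ((3*v)*Z(-2))/129 = (√(32 + 26)/6)/3463 + ((3*8)*(-2))/129 = (√58/6)*(1/3463) + (24*(-2))*(1/129) = √58/20778 - 48*1/129 = √58/20778 - 16/43 = -16/43 + √58/20778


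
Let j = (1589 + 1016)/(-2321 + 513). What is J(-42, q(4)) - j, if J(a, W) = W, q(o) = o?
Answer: 9837/1808 ≈ 5.4408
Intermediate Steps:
j = -2605/1808 (j = 2605/(-1808) = 2605*(-1/1808) = -2605/1808 ≈ -1.4408)
J(-42, q(4)) - j = 4 - 1*(-2605/1808) = 4 + 2605/1808 = 9837/1808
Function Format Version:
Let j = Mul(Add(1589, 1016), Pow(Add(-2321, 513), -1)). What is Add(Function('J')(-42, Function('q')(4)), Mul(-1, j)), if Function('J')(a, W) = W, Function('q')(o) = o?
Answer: Rational(9837, 1808) ≈ 5.4408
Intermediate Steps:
j = Rational(-2605, 1808) (j = Mul(2605, Pow(-1808, -1)) = Mul(2605, Rational(-1, 1808)) = Rational(-2605, 1808) ≈ -1.4408)
Add(Function('J')(-42, Function('q')(4)), Mul(-1, j)) = Add(4, Mul(-1, Rational(-2605, 1808))) = Add(4, Rational(2605, 1808)) = Rational(9837, 1808)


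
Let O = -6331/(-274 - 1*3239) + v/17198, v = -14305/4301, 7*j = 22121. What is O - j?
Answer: -5744901404302343/1818961793418 ≈ -3158.3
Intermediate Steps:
j = 22121/7 (j = (⅐)*22121 = 22121/7 ≈ 3160.1)
v = -14305/4301 (v = -14305*1/4301 = -14305/4301 ≈ -3.3260)
O = 468244940473/259851684774 (O = -6331/(-274 - 1*3239) - 14305/4301/17198 = -6331/(-274 - 3239) - 14305/4301*1/17198 = -6331/(-3513) - 14305/73968598 = -6331*(-1/3513) - 14305/73968598 = 6331/3513 - 14305/73968598 = 468244940473/259851684774 ≈ 1.8020)
O - j = 468244940473/259851684774 - 1*22121/7 = 468244940473/259851684774 - 22121/7 = -5744901404302343/1818961793418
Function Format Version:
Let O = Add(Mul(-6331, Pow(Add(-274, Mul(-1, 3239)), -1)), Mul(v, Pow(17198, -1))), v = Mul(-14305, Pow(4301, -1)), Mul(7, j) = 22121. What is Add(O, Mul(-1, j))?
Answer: Rational(-5744901404302343, 1818961793418) ≈ -3158.3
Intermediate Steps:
j = Rational(22121, 7) (j = Mul(Rational(1, 7), 22121) = Rational(22121, 7) ≈ 3160.1)
v = Rational(-14305, 4301) (v = Mul(-14305, Rational(1, 4301)) = Rational(-14305, 4301) ≈ -3.3260)
O = Rational(468244940473, 259851684774) (O = Add(Mul(-6331, Pow(Add(-274, Mul(-1, 3239)), -1)), Mul(Rational(-14305, 4301), Pow(17198, -1))) = Add(Mul(-6331, Pow(Add(-274, -3239), -1)), Mul(Rational(-14305, 4301), Rational(1, 17198))) = Add(Mul(-6331, Pow(-3513, -1)), Rational(-14305, 73968598)) = Add(Mul(-6331, Rational(-1, 3513)), Rational(-14305, 73968598)) = Add(Rational(6331, 3513), Rational(-14305, 73968598)) = Rational(468244940473, 259851684774) ≈ 1.8020)
Add(O, Mul(-1, j)) = Add(Rational(468244940473, 259851684774), Mul(-1, Rational(22121, 7))) = Add(Rational(468244940473, 259851684774), Rational(-22121, 7)) = Rational(-5744901404302343, 1818961793418)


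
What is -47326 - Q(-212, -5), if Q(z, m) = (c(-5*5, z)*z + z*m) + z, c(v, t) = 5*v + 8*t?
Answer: -434226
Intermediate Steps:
Q(z, m) = z + m*z + z*(-125 + 8*z) (Q(z, m) = ((5*(-5*5) + 8*z)*z + z*m) + z = ((5*(-25) + 8*z)*z + m*z) + z = ((-125 + 8*z)*z + m*z) + z = (z*(-125 + 8*z) + m*z) + z = (m*z + z*(-125 + 8*z)) + z = z + m*z + z*(-125 + 8*z))
-47326 - Q(-212, -5) = -47326 - (-212)*(-124 - 5 + 8*(-212)) = -47326 - (-212)*(-124 - 5 - 1696) = -47326 - (-212)*(-1825) = -47326 - 1*386900 = -47326 - 386900 = -434226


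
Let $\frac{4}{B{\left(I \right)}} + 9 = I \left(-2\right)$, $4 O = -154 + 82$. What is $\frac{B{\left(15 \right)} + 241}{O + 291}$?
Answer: $\frac{9395}{10647} \approx 0.88241$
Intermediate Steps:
$O = -18$ ($O = \frac{-154 + 82}{4} = \frac{1}{4} \left(-72\right) = -18$)
$B{\left(I \right)} = \frac{4}{-9 - 2 I}$ ($B{\left(I \right)} = \frac{4}{-9 + I \left(-2\right)} = \frac{4}{-9 - 2 I}$)
$\frac{B{\left(15 \right)} + 241}{O + 291} = \frac{- \frac{4}{9 + 2 \cdot 15} + 241}{-18 + 291} = \frac{- \frac{4}{9 + 30} + 241}{273} = \left(- \frac{4}{39} + 241\right) \frac{1}{273} = \frac{9395}{39} \cdot \frac{1}{273} = \frac{9395}{10647}$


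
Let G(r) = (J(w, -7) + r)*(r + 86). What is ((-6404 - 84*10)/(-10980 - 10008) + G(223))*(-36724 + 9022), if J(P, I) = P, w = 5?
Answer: -1137824114490/583 ≈ -1.9517e+9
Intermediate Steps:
G(r) = (5 + r)*(86 + r) (G(r) = (5 + r)*(r + 86) = (5 + r)*(86 + r))
((-6404 - 84*10)/(-10980 - 10008) + G(223))*(-36724 + 9022) = ((-6404 - 84*10)/(-10980 - 10008) + (430 + 223² + 91*223))*(-36724 + 9022) = ((-6404 - 840)/(-20988) + (430 + 49729 + 20293))*(-27702) = (-7244*(-1/20988) + 70452)*(-27702) = (1811/5247 + 70452)*(-27702) = (369663455/5247)*(-27702) = -1137824114490/583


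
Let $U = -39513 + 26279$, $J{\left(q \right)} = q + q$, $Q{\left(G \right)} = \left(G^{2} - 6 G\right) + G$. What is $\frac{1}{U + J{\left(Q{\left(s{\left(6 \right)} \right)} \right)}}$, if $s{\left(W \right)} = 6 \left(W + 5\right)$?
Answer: $- \frac{1}{5182} \approx -0.00019298$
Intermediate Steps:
$s{\left(W \right)} = 30 + 6 W$ ($s{\left(W \right)} = 6 \left(5 + W\right) = 30 + 6 W$)
$Q{\left(G \right)} = G^{2} - 5 G$
$J{\left(q \right)} = 2 q$
$U = -13234$
$\frac{1}{U + J{\left(Q{\left(s{\left(6 \right)} \right)} \right)}} = \frac{1}{-13234 + 2 \left(30 + 6 \cdot 6\right) \left(-5 + \left(30 + 6 \cdot 6\right)\right)} = \frac{1}{-13234 + 2 \left(30 + 36\right) \left(-5 + \left(30 + 36\right)\right)} = \frac{1}{-13234 + 2 \cdot 66 \left(-5 + 66\right)} = \frac{1}{-13234 + 2 \cdot 66 \cdot 61} = \frac{1}{-13234 + 2 \cdot 4026} = \frac{1}{-13234 + 8052} = \frac{1}{-5182} = - \frac{1}{5182}$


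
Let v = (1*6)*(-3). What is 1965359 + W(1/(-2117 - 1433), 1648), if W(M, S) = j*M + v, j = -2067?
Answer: 6976962617/3550 ≈ 1.9653e+6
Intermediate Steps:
v = -18 (v = 6*(-3) = -18)
W(M, S) = -18 - 2067*M (W(M, S) = -2067*M - 18 = -18 - 2067*M)
1965359 + W(1/(-2117 - 1433), 1648) = 1965359 + (-18 - 2067/(-2117 - 1433)) = 1965359 + (-18 - 2067/(-3550)) = 1965359 + (-18 - 2067*(-1/3550)) = 1965359 + (-18 + 2067/3550) = 1965359 - 61833/3550 = 6976962617/3550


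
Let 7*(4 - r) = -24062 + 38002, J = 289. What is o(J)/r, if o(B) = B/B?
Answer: -7/13912 ≈ -0.00050316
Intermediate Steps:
o(B) = 1
r = -13912/7 (r = 4 - (-24062 + 38002)/7 = 4 - ⅐*13940 = 4 - 13940/7 = -13912/7 ≈ -1987.4)
o(J)/r = 1/(-13912/7) = 1*(-7/13912) = -7/13912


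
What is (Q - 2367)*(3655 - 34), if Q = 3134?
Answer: 2777307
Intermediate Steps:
(Q - 2367)*(3655 - 34) = (3134 - 2367)*(3655 - 34) = 767*3621 = 2777307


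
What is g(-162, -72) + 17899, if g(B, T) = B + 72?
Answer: 17809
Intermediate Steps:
g(B, T) = 72 + B
g(-162, -72) + 17899 = (72 - 162) + 17899 = -90 + 17899 = 17809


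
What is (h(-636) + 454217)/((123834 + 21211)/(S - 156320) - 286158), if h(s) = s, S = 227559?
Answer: -32312656859/20385464717 ≈ -1.5851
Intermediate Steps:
(h(-636) + 454217)/((123834 + 21211)/(S - 156320) - 286158) = (-636 + 454217)/((123834 + 21211)/(227559 - 156320) - 286158) = 453581/(145045/71239 - 286158) = 453581/(-20385464717/71239) = 453581*(-71239/20385464717) = -32312656859/20385464717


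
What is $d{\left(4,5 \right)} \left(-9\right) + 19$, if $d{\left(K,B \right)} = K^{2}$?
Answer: $-125$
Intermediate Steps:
$d{\left(4,5 \right)} \left(-9\right) + 19 = 4^{2} \left(-9\right) + 19 = 16 \left(-9\right) + 19 = -144 + 19 = -125$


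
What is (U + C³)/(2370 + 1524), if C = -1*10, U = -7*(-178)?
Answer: 41/649 ≈ 0.063174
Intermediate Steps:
U = 1246
C = -10
(U + C³)/(2370 + 1524) = (1246 + (-10)³)/(2370 + 1524) = (1246 - 1000)/3894 = 246*(1/3894) = 41/649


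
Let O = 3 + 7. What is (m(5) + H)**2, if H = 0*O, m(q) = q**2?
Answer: 625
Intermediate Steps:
O = 10
H = 0 (H = 0*10 = 0)
(m(5) + H)**2 = (5**2 + 0)**2 = (25 + 0)**2 = 25**2 = 625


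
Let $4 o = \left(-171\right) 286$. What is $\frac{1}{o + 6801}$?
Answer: $- \frac{2}{10851} \approx -0.00018431$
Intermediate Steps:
$o = - \frac{24453}{2}$ ($o = \frac{\left(-171\right) 286}{4} = \frac{1}{4} \left(-48906\right) = - \frac{24453}{2} \approx -12227.0$)
$\frac{1}{o + 6801} = \frac{1}{- \frac{24453}{2} + 6801} = \frac{1}{- \frac{10851}{2}} = - \frac{2}{10851}$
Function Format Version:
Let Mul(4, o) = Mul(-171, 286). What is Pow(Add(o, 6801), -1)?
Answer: Rational(-2, 10851) ≈ -0.00018431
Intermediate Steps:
o = Rational(-24453, 2) (o = Mul(Rational(1, 4), Mul(-171, 286)) = Mul(Rational(1, 4), -48906) = Rational(-24453, 2) ≈ -12227.)
Pow(Add(o, 6801), -1) = Pow(Add(Rational(-24453, 2), 6801), -1) = Pow(Rational(-10851, 2), -1) = Rational(-2, 10851)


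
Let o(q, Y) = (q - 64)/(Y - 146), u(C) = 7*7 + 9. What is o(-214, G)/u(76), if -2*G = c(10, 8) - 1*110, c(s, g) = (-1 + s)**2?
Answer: 278/7627 ≈ 0.036449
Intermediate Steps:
u(C) = 58 (u(C) = 49 + 9 = 58)
G = 29/2 (G = -((-1 + 10)**2 - 1*110)/2 = -(9**2 - 110)/2 = -(81 - 110)/2 = -1/2*(-29) = 29/2 ≈ 14.500)
o(q, Y) = (-64 + q)/(-146 + Y)
o(-214, G)/u(76) = ((-64 - 214)/(-146 + 29/2))/58 = (-278/(-263/2))*(1/58) = -2/263*(-278)*(1/58) = (556/263)*(1/58) = 278/7627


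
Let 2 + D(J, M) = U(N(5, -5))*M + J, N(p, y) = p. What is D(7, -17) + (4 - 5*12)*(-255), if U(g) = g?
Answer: 14200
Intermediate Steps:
D(J, M) = -2 + J + 5*M (D(J, M) = -2 + (5*M + J) = -2 + (J + 5*M) = -2 + J + 5*M)
D(7, -17) + (4 - 5*12)*(-255) = (-2 + 7 + 5*(-17)) + (4 - 5*12)*(-255) = (-2 + 7 - 85) + (4 - 60)*(-255) = -80 - 56*(-255) = -80 + 14280 = 14200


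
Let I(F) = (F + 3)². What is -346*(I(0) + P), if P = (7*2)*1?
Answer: -7958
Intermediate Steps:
P = 14 (P = 14*1 = 14)
I(F) = (3 + F)²
-346*(I(0) + P) = -346*((3 + 0)² + 14) = -346*(3² + 14) = -346*(9 + 14) = -346*23 = -7958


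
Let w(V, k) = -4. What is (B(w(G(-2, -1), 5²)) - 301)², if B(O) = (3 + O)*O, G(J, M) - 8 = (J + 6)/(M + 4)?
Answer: 88209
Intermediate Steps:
G(J, M) = 8 + (6 + J)/(4 + M) (G(J, M) = 8 + (J + 6)/(M + 4) = 8 + (6 + J)/(4 + M))
B(O) = O*(3 + O)
(B(w(G(-2, -1), 5²)) - 301)² = (-4*(3 - 4) - 301)² = (-4*(-1) - 301)² = (4 - 301)² = (-297)² = 88209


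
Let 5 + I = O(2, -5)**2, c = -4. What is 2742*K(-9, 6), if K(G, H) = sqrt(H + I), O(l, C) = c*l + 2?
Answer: 2742*sqrt(37) ≈ 16679.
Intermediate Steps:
O(l, C) = 2 - 4*l (O(l, C) = -4*l + 2 = 2 - 4*l)
I = 31 (I = -5 + (2 - 4*2)**2 = -5 + (2 - 8)**2 = -5 + (-6)**2 = -5 + 36 = 31)
K(G, H) = sqrt(31 + H) (K(G, H) = sqrt(H + 31) = sqrt(31 + H))
2742*K(-9, 6) = 2742*sqrt(31 + 6) = 2742*sqrt(37)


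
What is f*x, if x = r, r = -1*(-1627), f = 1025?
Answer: 1667675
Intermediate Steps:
r = 1627
x = 1627
f*x = 1025*1627 = 1667675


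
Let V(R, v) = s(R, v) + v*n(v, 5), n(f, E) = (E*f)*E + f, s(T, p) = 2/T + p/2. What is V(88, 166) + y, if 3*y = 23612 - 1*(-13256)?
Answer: 96205343/132 ≈ 7.2883e+5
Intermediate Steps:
s(T, p) = p/2 + 2/T (s(T, p) = 2/T + p*(½) = 2/T + p/2 = p/2 + 2/T)
y = 36868/3 (y = (23612 - 1*(-13256))/3 = (23612 + 13256)/3 = (⅓)*36868 = 36868/3 ≈ 12289.)
n(f, E) = f + f*E² (n(f, E) = f*E² + f = f + f*E²)
V(R, v) = v/2 + 2/R + 26*v² (V(R, v) = (v/2 + 2/R) + v*(v*(1 + 5²)) = (v/2 + 2/R) + v*(v*(1 + 25)) = (v/2 + 2/R) + v*(v*26) = (v/2 + 2/R) + v*(26*v) = (v/2 + 2/R) + 26*v² = v/2 + 2/R + 26*v²)
V(88, 166) + y = ((½)*166 + 2/88 + 26*166²) + 36868/3 = (83 + 2*(1/88) + 26*27556) + 36868/3 = (83 + 1/44 + 716456) + 36868/3 = 31527717/44 + 36868/3 = 96205343/132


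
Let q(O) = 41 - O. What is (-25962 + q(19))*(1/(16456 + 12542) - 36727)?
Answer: 13813173798650/14499 ≈ 9.5270e+8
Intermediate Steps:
(-25962 + q(19))*(1/(16456 + 12542) - 36727) = (-25962 + (41 - 1*19))*(1/(16456 + 12542) - 36727) = (-25962 + (41 - 19))*(1/28998 - 36727) = (-25962 + 22)*(1/28998 - 36727) = -25940*(-1065009545/28998) = 13813173798650/14499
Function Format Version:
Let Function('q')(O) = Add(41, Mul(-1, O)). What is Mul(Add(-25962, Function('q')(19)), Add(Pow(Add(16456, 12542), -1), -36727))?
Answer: Rational(13813173798650, 14499) ≈ 9.5270e+8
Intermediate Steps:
Mul(Add(-25962, Function('q')(19)), Add(Pow(Add(16456, 12542), -1), -36727)) = Mul(Add(-25962, Add(41, Mul(-1, 19))), Add(Pow(Add(16456, 12542), -1), -36727)) = Mul(Add(-25962, Add(41, -19)), Add(Pow(28998, -1), -36727)) = Mul(Add(-25962, 22), Add(Rational(1, 28998), -36727)) = Mul(-25940, Rational(-1065009545, 28998)) = Rational(13813173798650, 14499)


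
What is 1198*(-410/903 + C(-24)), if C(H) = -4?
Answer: -4818356/903 ≈ -5335.9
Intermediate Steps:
1198*(-410/903 + C(-24)) = 1198*(-410/903 - 4) = 1198*(-4022/903) = -4818356/903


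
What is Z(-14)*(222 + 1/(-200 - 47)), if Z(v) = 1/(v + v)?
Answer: -54833/6916 ≈ -7.9284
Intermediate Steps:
Z(v) = 1/(2*v)
Z(-14)*(222 + 1/(-200 - 47)) = ((1/2)/(-14))*(222 + 1/(-200 - 47)) = ((1/2)*(-1/14))*(222 + 1/(-247)) = -(222 - 1/247)/28 = -1/28*54833/247 = -54833/6916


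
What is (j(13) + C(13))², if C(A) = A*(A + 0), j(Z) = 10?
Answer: 32041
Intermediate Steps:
C(A) = A² (C(A) = A*A = A²)
(j(13) + C(13))² = (10 + 13²)² = (10 + 169)² = 179² = 32041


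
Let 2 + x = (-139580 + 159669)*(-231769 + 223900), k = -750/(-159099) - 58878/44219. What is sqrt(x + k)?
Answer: 3*I*sqrt(96592985182428533639697255)/2345066227 ≈ 12573.0*I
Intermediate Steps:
k = -3111422224/2345066227 (k = -750*(-1/159099) - 58878*1/44219 = 250/53033 - 58878/44219 = -3111422224/2345066227 ≈ -1.3268)
x = -158080343 (x = -2 + (-139580 + 159669)*(-231769 + 223900) = -2 + 20089*(-7869) = -2 - 158080341 = -158080343)
sqrt(x + k) = sqrt(-158080343 - 3111422224/2345066227) = sqrt(-370708876633298085/2345066227) = 3*I*sqrt(96592985182428533639697255)/2345066227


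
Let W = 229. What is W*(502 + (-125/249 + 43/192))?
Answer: 610318663/5312 ≈ 1.1489e+5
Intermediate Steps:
W*(502 + (-125/249 + 43/192)) = 229*(502 + (-125/249 + 43/192)) = 229*(502 - 1477/5312) = 229*(2665147/5312) = 610318663/5312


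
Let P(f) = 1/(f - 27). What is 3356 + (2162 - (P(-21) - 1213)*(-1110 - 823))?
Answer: -112284061/48 ≈ -2.3393e+6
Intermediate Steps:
P(f) = 1/(-27 + f)
3356 + (2162 - (P(-21) - 1213)*(-1110 - 823)) = 3356 + (2162 - (1/(-27 - 21) - 1213)*(-1110 - 823)) = 3356 + (2162 - (1/(-48) - 1213)*(-1933)) = 3356 + (2162 - (-1/48 - 1213)*(-1933)) = 3356 + (2162 - (-58225)*(-1933)/48) = 3356 + (2162 - 1*112548925/48) = 3356 + (2162 - 112548925/48) = 3356 - 112445149/48 = -112284061/48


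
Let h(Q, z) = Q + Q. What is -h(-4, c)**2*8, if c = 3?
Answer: -512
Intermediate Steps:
h(Q, z) = 2*Q
-h(-4, c)**2*8 = -(2*(-4))**2*8 = -1*(-8)**2*8 = -1*64*8 = -64*8 = -512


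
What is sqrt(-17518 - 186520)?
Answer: I*sqrt(204038) ≈ 451.71*I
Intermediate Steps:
sqrt(-17518 - 186520) = sqrt(-204038) = I*sqrt(204038)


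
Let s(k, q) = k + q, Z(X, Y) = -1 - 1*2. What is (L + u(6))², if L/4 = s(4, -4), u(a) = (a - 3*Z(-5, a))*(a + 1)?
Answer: 11025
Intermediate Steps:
Z(X, Y) = -3 (Z(X, Y) = -1 - 2 = -3)
u(a) = (1 + a)*(9 + a) (u(a) = (a - 3*(-3))*(a + 1) = (a + 9)*(1 + a) = (9 + a)*(1 + a) = (1 + a)*(9 + a))
L = 0 (L = 4*(4 - 4) = 4*0 = 0)
(L + u(6))² = (0 + (9 + 6² + 10*6))² = (0 + (9 + 36 + 60))² = (0 + 105)² = 105² = 11025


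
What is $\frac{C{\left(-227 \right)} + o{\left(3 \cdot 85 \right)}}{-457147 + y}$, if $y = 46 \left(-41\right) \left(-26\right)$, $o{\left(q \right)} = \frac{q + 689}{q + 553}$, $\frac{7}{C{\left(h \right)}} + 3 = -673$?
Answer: $- \frac{79061}{27864186636} \approx -2.8374 \cdot 10^{-6}$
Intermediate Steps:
$C{\left(h \right)} = - \frac{7}{676}$ ($C{\left(h \right)} = \frac{7}{-3 - 673} = \frac{7}{-676} = 7 \left(- \frac{1}{676}\right) = - \frac{7}{676}$)
$o{\left(q \right)} = \frac{689 + q}{553 + q}$
$y = 49036$ ($y = \left(-1886\right) \left(-26\right) = 49036$)
$\frac{C{\left(-227 \right)} + o{\left(3 \cdot 85 \right)}}{-457147 + y} = \frac{- \frac{7}{676} + \frac{689 + 3 \cdot 85}{553 + 3 \cdot 85}}{-457147 + 49036} = \frac{- \frac{7}{676} + \frac{689 + 255}{553 + 255}}{-408111} = \left(- \frac{7}{676} + \frac{1}{808} \cdot 944\right) \left(- \frac{1}{408111}\right) = \left(- \frac{7}{676} + \frac{118}{101}\right) \left(- \frac{1}{408111}\right) = \frac{79061}{68276} \left(- \frac{1}{408111}\right) = - \frac{79061}{27864186636}$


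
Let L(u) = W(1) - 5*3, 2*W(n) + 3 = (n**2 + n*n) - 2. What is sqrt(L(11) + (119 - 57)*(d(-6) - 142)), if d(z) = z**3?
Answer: 5*I*sqrt(3554)/2 ≈ 149.04*I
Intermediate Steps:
W(n) = -5/2 + n**2 (W(n) = -3/2 + ((n**2 + n*n) - 2)/2 = -3/2 + ((n**2 + n**2) - 2)/2 = -3/2 + (2*n**2 - 2)/2 = -3/2 + (-2 + 2*n**2)/2 = -3/2 + (-1 + n**2) = -5/2 + n**2)
L(u) = -33/2 (L(u) = (-5/2 + 1**2) - 5*3 = (-5/2 + 1) - 15 = -3/2 - 15 = -33/2)
sqrt(L(11) + (119 - 57)*(d(-6) - 142)) = sqrt(-33/2 + (119 - 57)*((-6)**3 - 142)) = sqrt(-33/2 + 62*(-216 - 142)) = sqrt(-33/2 + 62*(-358)) = sqrt(-33/2 - 22196) = sqrt(-44425/2) = 5*I*sqrt(3554)/2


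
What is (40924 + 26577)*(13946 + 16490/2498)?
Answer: 1176326359299/1249 ≈ 9.4181e+8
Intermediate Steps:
(40924 + 26577)*(13946 + 16490/2498) = 67501*(13946 + 16490*(1/2498)) = 67501*(13946 + 8245/1249) = 67501*(17426799/1249) = 1176326359299/1249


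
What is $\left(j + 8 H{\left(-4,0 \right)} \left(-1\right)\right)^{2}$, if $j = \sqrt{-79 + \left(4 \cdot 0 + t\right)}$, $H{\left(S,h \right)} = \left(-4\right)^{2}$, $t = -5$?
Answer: $16300 - 512 i \sqrt{21} \approx 16300.0 - 2346.3 i$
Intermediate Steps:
$H{\left(S,h \right)} = 16$
$j = 2 i \sqrt{21}$ ($j = \sqrt{-79 + \left(4 \cdot 0 - 5\right)} = \sqrt{-79 + \left(0 - 5\right)} = \sqrt{-79 - 5} = \sqrt{-84} = 2 i \sqrt{21} \approx 9.1651 i$)
$\left(j + 8 H{\left(-4,0 \right)} \left(-1\right)\right)^{2} = \left(2 i \sqrt{21} + 8 \cdot 16 \left(-1\right)\right)^{2} = \left(2 i \sqrt{21} + 128 \left(-1\right)\right)^{2} = \left(2 i \sqrt{21} - 128\right)^{2} = \left(-128 + 2 i \sqrt{21}\right)^{2}$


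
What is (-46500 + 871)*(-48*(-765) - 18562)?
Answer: -828531382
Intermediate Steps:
(-46500 + 871)*(-48*(-765) - 18562) = -45629*(36720 - 18562) = -45629*18158 = -828531382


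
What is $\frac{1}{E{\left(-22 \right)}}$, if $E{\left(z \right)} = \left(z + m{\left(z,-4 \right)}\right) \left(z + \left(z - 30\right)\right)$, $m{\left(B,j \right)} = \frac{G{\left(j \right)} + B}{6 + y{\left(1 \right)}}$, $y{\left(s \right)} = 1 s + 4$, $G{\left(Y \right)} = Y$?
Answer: $\frac{11}{19832} \approx 0.00055466$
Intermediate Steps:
$y{\left(s \right)} = 4 + s$ ($y{\left(s \right)} = s + 4 = 4 + s$)
$m{\left(B,j \right)} = \frac{B}{11} + \frac{j}{11}$ ($m{\left(B,j \right)} = \frac{j + B}{6 + \left(4 + 1\right)} = \frac{B + j}{6 + 5} = \frac{B + j}{11} = \left(B + j\right) \frac{1}{11} = \frac{B}{11} + \frac{j}{11}$)
$E{\left(z \right)} = \left(-30 + 2 z\right) \left(- \frac{4}{11} + \frac{12 z}{11}\right)$ ($E{\left(z \right)} = \left(z + \left(\frac{z}{11} + \frac{1}{11} \left(-4\right)\right)\right) \left(z + \left(z - 30\right)\right) = \left(z + \left(\frac{z}{11} - \frac{4}{11}\right)\right) \left(z + \left(-30 + z\right)\right) = \left(z + \left(- \frac{4}{11} + \frac{z}{11}\right)\right) \left(-30 + 2 z\right) = \left(- \frac{4}{11} + \frac{12 z}{11}\right) \left(-30 + 2 z\right) = \left(-30 + 2 z\right) \left(- \frac{4}{11} + \frac{12 z}{11}\right)$)
$\frac{1}{E{\left(-22 \right)}} = \frac{1}{\frac{120}{11} - -736 + \frac{24 \left(-22\right)^{2}}{11}} = \frac{1}{\frac{120}{11} + 736 + \frac{24}{11} \cdot 484} = \frac{1}{\frac{120}{11} + 736 + 1056} = \frac{1}{\frac{19832}{11}} = \frac{11}{19832}$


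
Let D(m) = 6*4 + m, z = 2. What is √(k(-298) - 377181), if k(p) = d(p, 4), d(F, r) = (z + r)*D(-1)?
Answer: I*√377043 ≈ 614.04*I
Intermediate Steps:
D(m) = 24 + m
d(F, r) = 46 + 23*r (d(F, r) = (2 + r)*(24 - 1) = (2 + r)*23 = 46 + 23*r)
k(p) = 138 (k(p) = 46 + 23*4 = 46 + 92 = 138)
√(k(-298) - 377181) = √(138 - 377181) = √(-377043) = I*√377043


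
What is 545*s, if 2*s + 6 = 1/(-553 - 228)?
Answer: -2554415/1562 ≈ -1635.3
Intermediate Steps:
s = -4687/1562 (s = -3 + 1/(2*(-553 - 228)) = -3 + (1/2)/(-781) = -3 + (1/2)*(-1/781) = -3 - 1/1562 = -4687/1562 ≈ -3.0006)
545*s = 545*(-4687/1562) = -2554415/1562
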